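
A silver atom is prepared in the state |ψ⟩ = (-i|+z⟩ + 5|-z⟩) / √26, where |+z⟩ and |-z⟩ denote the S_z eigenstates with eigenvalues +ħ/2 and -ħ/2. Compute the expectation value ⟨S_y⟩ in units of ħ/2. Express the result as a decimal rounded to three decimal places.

0.385

⟨σ_y⟩ = 2 Im(a* b)/(|a|²+|b|²) with a = -i, b = 5.
a* b = 5i, so ⟨σ_y⟩ = 10/26.
⟨S_y⟩ = (ħ/2)·⟨σ_y⟩.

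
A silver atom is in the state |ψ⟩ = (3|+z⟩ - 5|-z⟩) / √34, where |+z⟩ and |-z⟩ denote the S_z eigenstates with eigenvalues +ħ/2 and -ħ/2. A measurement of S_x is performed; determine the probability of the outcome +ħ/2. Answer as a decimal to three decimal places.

|+x⟩ = (|+z⟩ + |-z⟩)/√2, so ⟨+x|ψ⟩ = (-2) / (√2·√34).
P = |-2|² / 68 = 4/68.

0.059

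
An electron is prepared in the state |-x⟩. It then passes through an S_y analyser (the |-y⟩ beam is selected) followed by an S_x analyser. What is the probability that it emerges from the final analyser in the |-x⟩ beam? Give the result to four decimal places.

First analyser (S_y): from |-x⟩, P(|-y⟩) = 1/2.
After stage 1 the state is |-y⟩; P(|-x⟩) = |⟨-x|-y⟩|² = 1/2.
Joint probability = 1/2 × 1/2 = 0.2500.

0.2500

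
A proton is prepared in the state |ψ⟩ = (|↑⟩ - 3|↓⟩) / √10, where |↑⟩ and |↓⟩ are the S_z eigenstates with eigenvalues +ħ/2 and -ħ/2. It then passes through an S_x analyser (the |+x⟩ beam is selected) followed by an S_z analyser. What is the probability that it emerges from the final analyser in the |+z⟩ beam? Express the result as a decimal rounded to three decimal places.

0.100

First analyser (S_x): P(|+x⟩) = |⟨+x|ψ⟩|² = 4/20.
After stage 1 the state is |+x⟩; P(|+z⟩) = |⟨+z|+x⟩|² = 1/2.
Joint probability = 4/20 × 1/2 = 0.100.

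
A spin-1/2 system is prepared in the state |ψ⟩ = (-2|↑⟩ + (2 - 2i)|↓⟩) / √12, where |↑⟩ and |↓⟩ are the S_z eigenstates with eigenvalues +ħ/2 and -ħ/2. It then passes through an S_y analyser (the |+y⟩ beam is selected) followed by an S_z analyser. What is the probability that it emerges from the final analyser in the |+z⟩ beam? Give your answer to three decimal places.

0.417

First analyser (S_y): P(|+y⟩) = |⟨+y|ψ⟩|² = 20/24.
After stage 1 the state is |+y⟩; P(|+z⟩) = |⟨+z|+y⟩|² = 1/2.
Joint probability = 20/24 × 1/2 = 0.417.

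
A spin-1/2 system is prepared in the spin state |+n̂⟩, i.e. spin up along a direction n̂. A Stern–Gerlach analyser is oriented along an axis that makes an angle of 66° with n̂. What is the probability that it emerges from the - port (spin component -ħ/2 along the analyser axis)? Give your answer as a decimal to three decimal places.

For spin-½, the probability of finding spin-up along an axis at angle θ to the initial spin direction is cos²(θ/2); spin-down is sin²(θ/2).
θ = 66°, so P = sin²(33°) ≈ 0.297.

0.297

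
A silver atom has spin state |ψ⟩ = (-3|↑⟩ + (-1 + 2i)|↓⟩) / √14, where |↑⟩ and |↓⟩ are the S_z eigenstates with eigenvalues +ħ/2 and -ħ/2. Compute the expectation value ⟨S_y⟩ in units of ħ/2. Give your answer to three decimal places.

-0.857

⟨σ_y⟩ = 2 Im(a* b)/(|a|²+|b|²) with a = -3, b = (-1 + 2i).
a* b = (3 - 6i), so ⟨σ_y⟩ = -12/14.
⟨S_y⟩ = (ħ/2)·⟨σ_y⟩.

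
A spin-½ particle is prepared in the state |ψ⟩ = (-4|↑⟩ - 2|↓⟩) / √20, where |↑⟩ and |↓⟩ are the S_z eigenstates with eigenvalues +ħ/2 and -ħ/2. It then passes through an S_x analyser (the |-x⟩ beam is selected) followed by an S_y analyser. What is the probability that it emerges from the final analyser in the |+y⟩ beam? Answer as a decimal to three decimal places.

First analyser (S_x): P(|-x⟩) = |⟨-x|ψ⟩|² = 4/40.
After stage 1 the state is |-x⟩; P(|+y⟩) = |⟨+y|-x⟩|² = 1/2.
Joint probability = 4/40 × 1/2 = 0.050.

0.050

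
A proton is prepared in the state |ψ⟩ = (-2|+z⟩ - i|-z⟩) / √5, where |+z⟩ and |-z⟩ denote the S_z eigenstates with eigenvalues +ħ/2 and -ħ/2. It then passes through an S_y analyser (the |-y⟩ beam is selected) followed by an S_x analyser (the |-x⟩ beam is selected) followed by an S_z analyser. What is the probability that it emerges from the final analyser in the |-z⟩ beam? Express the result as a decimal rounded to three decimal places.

0.025

First analyser (S_y): P(|-y⟩) = |⟨-y|ψ⟩|² = 1/10.
After stage 1 the state is |-y⟩; P(|-x⟩) = |⟨-x|-y⟩|² = 1/2.
After stage 2 the state is |-x⟩; P(|-z⟩) = |⟨-z|-x⟩|² = 1/2.
Joint probability = 1/10 × 1/2 × 1/2 = 0.025.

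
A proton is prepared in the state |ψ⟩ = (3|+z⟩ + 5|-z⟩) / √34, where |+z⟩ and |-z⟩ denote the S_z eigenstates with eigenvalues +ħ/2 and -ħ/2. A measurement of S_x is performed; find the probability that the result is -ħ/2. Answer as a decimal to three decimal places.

0.059

|-x⟩ = (|+z⟩ - |-z⟩)/√2, so ⟨-x|ψ⟩ = (-2) / (√2·√34).
P = |-2|² / 68 = 4/68.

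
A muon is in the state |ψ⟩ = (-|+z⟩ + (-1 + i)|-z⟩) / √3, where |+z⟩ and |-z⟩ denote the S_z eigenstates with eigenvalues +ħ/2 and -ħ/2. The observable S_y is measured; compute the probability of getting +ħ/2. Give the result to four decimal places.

|+y⟩ = (|+z⟩ + i|-z⟩)/√2, so ⟨+y|ψ⟩ = (i) / (√2·√3).
P = |i|² / 6 = 1/6.

0.1667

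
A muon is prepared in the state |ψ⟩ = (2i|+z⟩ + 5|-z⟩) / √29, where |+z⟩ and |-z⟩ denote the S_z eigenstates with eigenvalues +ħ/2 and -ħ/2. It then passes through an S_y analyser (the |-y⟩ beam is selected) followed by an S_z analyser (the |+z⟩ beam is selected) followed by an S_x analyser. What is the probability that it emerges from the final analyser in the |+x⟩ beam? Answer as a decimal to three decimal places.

0.211

First analyser (S_y): P(|-y⟩) = |⟨-y|ψ⟩|² = 49/58.
After stage 1 the state is |-y⟩; P(|+z⟩) = |⟨+z|-y⟩|² = 1/2.
After stage 2 the state is |+z⟩; P(|+x⟩) = |⟨+x|+z⟩|² = 1/2.
Joint probability = 49/58 × 1/2 × 1/2 = 0.211.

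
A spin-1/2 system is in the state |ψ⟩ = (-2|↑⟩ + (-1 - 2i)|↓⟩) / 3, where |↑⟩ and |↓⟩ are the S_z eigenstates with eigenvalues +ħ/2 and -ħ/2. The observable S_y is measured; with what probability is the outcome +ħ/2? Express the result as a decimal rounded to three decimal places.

0.944

|+y⟩ = (|↑⟩ + i|↓⟩)/√2, so ⟨+y|ψ⟩ = (-4 + i) / (√2·3).
P = |-4 + i|² / 18 = 17/18.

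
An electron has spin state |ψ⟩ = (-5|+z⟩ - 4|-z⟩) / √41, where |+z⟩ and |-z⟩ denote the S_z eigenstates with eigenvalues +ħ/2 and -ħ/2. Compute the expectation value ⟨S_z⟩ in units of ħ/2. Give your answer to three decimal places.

⟨σ_z⟩ = |a|² - |b|² divided by |a|²+|b|², with a, b the |+z⟩, |-z⟩ amplitudes.
= (25 - 16)/41 = 9/41.
⟨S_z⟩ = (ħ/2)·⟨σ_z⟩.

0.220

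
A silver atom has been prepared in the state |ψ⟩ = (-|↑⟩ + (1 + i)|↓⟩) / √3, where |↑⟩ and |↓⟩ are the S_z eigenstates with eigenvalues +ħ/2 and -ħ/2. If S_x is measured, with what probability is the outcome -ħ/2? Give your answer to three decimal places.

|-x⟩ = (|↑⟩ - |↓⟩)/√2, so ⟨-x|ψ⟩ = (-2 - i) / (√2·√3).
P = |-2 - i|² / 6 = 5/6.

0.833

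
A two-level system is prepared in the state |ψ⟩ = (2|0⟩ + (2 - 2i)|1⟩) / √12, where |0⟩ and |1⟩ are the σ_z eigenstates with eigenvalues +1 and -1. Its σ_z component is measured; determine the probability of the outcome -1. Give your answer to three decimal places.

The -1 outcome corresponds to |1⟩. Its amplitude in |ψ⟩ is (2 - 2i)/√12.
P = |2 - 2i|² / 12 = 8/12.

0.667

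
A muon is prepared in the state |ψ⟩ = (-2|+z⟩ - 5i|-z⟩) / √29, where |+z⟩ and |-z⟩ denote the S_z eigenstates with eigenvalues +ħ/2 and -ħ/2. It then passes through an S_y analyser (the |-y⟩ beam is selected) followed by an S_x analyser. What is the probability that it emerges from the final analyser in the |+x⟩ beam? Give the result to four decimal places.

First analyser (S_y): P(|-y⟩) = |⟨-y|ψ⟩|² = 9/58.
After stage 1 the state is |-y⟩; P(|+x⟩) = |⟨+x|-y⟩|² = 1/2.
Joint probability = 9/58 × 1/2 = 0.0776.

0.0776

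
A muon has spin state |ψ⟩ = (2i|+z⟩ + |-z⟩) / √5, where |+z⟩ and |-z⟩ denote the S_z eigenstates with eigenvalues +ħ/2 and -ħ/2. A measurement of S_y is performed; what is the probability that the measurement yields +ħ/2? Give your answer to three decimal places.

0.100

|+y⟩ = (|+z⟩ + i|-z⟩)/√2, so ⟨+y|ψ⟩ = (i) / (√2·√5).
P = |i|² / 10 = 1/10.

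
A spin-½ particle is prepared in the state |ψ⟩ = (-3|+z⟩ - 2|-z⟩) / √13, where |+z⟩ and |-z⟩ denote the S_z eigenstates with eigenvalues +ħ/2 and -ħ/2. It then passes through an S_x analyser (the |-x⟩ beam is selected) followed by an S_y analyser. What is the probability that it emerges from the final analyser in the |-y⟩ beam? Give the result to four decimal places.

First analyser (S_x): P(|-x⟩) = |⟨-x|ψ⟩|² = 1/26.
After stage 1 the state is |-x⟩; P(|-y⟩) = |⟨-y|-x⟩|² = 1/2.
Joint probability = 1/26 × 1/2 = 0.0192.

0.0192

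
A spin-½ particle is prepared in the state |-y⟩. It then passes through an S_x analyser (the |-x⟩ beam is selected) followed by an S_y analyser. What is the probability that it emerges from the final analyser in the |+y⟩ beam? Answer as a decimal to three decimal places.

0.250

First analyser (S_x): from |-y⟩, P(|-x⟩) = 1/2.
After stage 1 the state is |-x⟩; P(|+y⟩) = |⟨+y|-x⟩|² = 1/2.
Joint probability = 1/2 × 1/2 = 0.250.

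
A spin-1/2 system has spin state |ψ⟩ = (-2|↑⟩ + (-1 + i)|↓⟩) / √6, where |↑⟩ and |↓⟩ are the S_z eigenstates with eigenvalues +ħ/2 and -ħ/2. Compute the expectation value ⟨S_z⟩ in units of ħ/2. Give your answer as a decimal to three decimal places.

⟨σ_z⟩ = |a|² - |b|² divided by |a|²+|b|², with a, b the |↑⟩, |↓⟩ amplitudes.
= (4 - 2)/6 = 2/6.
⟨S_z⟩ = (ħ/2)·⟨σ_z⟩.

0.333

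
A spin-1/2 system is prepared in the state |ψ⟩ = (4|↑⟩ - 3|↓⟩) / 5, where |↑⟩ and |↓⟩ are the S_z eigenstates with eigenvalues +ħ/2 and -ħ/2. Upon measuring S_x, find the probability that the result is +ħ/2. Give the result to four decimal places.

|+x⟩ = (|↑⟩ + |↓⟩)/√2, so ⟨+x|ψ⟩ = (1) / (√2·5).
P = |1|² / 50 = 1/50.

0.0200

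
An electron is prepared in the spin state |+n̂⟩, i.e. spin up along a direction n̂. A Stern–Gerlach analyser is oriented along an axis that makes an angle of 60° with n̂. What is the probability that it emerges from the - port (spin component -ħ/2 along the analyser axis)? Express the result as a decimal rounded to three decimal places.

0.250

For spin-½, the probability of finding spin-up along an axis at angle θ to the initial spin direction is cos²(θ/2); spin-down is sin²(θ/2).
θ = 60°, so P = sin²(30°) ≈ 0.250.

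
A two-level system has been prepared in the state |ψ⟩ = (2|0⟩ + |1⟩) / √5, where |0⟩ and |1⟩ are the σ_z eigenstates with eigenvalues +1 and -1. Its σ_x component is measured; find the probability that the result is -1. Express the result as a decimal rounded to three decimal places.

|-x⟩ = (|0⟩ - |1⟩)/√2, so ⟨-x|ψ⟩ = (1) / (√2·√5).
P = |1|² / 10 = 1/10.

0.100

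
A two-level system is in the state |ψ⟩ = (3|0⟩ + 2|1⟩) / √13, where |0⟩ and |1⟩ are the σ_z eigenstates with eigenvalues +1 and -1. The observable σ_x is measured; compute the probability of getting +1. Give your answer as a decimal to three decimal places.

0.962

|+x⟩ = (|0⟩ + |1⟩)/√2, so ⟨+x|ψ⟩ = (5) / (√2·√13).
P = |5|² / 26 = 25/26.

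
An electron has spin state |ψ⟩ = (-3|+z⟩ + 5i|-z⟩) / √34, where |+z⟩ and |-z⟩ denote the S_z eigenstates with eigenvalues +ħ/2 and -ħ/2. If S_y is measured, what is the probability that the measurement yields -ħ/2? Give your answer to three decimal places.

|-y⟩ = (|+z⟩ - i|-z⟩)/√2, so ⟨-y|ψ⟩ = (-8) / (√2·√34).
P = |-8|² / 68 = 64/68.

0.941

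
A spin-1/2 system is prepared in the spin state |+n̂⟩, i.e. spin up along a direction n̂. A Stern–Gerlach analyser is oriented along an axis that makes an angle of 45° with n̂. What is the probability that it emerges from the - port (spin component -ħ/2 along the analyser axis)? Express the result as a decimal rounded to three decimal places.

For spin-½, the probability of finding spin-up along an axis at angle θ to the initial spin direction is cos²(θ/2); spin-down is sin²(θ/2).
θ = 45°, so P = sin²(22.5°) ≈ 0.146.

0.146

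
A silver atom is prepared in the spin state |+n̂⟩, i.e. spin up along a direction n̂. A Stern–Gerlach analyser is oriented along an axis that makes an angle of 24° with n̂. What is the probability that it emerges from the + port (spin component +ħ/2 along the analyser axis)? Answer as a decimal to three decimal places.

For spin-½, the probability of finding spin-up along an axis at angle θ to the initial spin direction is cos²(θ/2); spin-down is sin²(θ/2).
θ = 24°, so P = cos²(12°) ≈ 0.957.

0.957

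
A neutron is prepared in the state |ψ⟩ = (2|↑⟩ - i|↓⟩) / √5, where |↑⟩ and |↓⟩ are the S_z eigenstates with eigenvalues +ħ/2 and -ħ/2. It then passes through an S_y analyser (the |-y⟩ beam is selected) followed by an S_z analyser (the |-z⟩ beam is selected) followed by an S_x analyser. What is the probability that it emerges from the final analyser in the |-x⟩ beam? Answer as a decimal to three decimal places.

First analyser (S_y): P(|-y⟩) = |⟨-y|ψ⟩|² = 9/10.
After stage 1 the state is |-y⟩; P(|-z⟩) = |⟨-z|-y⟩|² = 1/2.
After stage 2 the state is |-z⟩; P(|-x⟩) = |⟨-x|-z⟩|² = 1/2.
Joint probability = 9/10 × 1/2 × 1/2 = 0.225.

0.225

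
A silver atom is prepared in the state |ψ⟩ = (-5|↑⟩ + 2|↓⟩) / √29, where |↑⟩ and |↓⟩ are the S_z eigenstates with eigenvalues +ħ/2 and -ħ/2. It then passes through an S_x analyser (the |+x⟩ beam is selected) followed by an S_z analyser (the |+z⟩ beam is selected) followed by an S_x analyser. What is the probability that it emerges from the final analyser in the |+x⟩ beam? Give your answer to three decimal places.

0.039

First analyser (S_x): P(|+x⟩) = |⟨+x|ψ⟩|² = 9/58.
After stage 1 the state is |+x⟩; P(|+z⟩) = |⟨+z|+x⟩|² = 1/2.
After stage 2 the state is |+z⟩; P(|+x⟩) = |⟨+x|+z⟩|² = 1/2.
Joint probability = 9/58 × 1/2 × 1/2 = 0.039.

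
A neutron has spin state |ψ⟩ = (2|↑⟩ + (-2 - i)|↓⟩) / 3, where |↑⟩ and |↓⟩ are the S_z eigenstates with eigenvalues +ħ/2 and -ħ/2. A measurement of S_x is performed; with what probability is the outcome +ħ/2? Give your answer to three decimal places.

|+x⟩ = (|↑⟩ + |↓⟩)/√2, so ⟨+x|ψ⟩ = (-i) / (√2·3).
P = |-i|² / 18 = 1/18.

0.056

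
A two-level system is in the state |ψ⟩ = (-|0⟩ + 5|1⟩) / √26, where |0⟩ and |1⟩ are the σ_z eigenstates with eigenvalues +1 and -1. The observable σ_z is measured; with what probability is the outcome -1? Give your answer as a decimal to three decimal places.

0.962

The -1 outcome corresponds to |1⟩. Its amplitude in |ψ⟩ is 5/√26.
P = |5|² / 26 = 25/26.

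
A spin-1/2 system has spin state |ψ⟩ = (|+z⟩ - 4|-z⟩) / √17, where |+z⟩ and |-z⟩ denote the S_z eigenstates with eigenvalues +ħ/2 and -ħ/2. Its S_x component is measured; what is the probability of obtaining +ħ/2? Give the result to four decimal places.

|+x⟩ = (|+z⟩ + |-z⟩)/√2, so ⟨+x|ψ⟩ = (-3) / (√2·√17).
P = |-3|² / 34 = 9/34.

0.2647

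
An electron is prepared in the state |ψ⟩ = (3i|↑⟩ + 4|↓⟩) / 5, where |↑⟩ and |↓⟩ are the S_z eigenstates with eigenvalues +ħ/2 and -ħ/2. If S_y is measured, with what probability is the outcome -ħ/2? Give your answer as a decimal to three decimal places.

0.980

|-y⟩ = (|↑⟩ - i|↓⟩)/√2, so ⟨-y|ψ⟩ = (7i) / (√2·5).
P = |7i|² / 50 = 49/50.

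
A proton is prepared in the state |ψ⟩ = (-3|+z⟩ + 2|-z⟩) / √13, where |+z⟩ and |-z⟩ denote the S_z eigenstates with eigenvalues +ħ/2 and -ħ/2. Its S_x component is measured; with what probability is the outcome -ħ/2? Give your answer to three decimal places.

0.962

|-x⟩ = (|+z⟩ - |-z⟩)/√2, so ⟨-x|ψ⟩ = (-5) / (√2·√13).
P = |-5|² / 26 = 25/26.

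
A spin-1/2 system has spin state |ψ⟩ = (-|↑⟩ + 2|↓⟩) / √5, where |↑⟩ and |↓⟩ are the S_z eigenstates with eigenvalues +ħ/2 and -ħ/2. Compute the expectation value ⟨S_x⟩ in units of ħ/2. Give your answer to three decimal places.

⟨σ_x⟩ = 2 Re(a* b)/(|a|²+|b|²) with a = -1, b = 2.
a* b = -2, so ⟨σ_x⟩ = -4/5.
⟨S_x⟩ = (ħ/2)·⟨σ_x⟩.

-0.800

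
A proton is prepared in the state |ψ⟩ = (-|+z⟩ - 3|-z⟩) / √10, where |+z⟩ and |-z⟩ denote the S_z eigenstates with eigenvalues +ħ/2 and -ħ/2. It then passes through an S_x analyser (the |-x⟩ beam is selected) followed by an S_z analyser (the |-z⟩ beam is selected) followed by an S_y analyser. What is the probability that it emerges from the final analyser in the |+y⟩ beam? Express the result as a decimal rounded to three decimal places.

0.050

First analyser (S_x): P(|-x⟩) = |⟨-x|ψ⟩|² = 4/20.
After stage 1 the state is |-x⟩; P(|-z⟩) = |⟨-z|-x⟩|² = 1/2.
After stage 2 the state is |-z⟩; P(|+y⟩) = |⟨+y|-z⟩|² = 1/2.
Joint probability = 4/20 × 1/2 × 1/2 = 0.050.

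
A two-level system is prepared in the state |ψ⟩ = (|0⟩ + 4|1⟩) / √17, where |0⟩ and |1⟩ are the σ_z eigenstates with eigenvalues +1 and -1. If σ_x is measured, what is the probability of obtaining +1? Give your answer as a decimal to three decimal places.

0.735

|+x⟩ = (|0⟩ + |1⟩)/√2, so ⟨+x|ψ⟩ = (5) / (√2·√17).
P = |5|² / 34 = 25/34.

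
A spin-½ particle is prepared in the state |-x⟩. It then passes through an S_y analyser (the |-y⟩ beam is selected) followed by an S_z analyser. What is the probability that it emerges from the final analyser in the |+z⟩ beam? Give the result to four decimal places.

First analyser (S_y): from |-x⟩, P(|-y⟩) = 1/2.
After stage 1 the state is |-y⟩; P(|+z⟩) = |⟨+z|-y⟩|² = 1/2.
Joint probability = 1/2 × 1/2 = 0.2500.

0.2500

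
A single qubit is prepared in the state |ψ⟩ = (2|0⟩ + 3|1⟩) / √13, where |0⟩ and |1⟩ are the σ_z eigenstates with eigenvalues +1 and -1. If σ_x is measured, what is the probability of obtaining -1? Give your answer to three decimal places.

0.038

|-x⟩ = (|0⟩ - |1⟩)/√2, so ⟨-x|ψ⟩ = (-1) / (√2·√13).
P = |-1|² / 26 = 1/26.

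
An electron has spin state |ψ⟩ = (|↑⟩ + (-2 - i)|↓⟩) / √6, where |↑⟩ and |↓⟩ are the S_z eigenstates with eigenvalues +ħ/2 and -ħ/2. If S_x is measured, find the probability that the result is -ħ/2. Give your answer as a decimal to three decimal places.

|-x⟩ = (|↑⟩ - |↓⟩)/√2, so ⟨-x|ψ⟩ = (3 + i) / (√2·√6).
P = |3 + i|² / 12 = 10/12.

0.833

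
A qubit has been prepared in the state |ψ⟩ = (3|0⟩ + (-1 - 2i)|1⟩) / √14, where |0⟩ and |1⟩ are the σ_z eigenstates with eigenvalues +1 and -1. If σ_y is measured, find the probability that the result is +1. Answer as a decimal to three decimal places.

0.071

|+y⟩ = (|0⟩ + i|1⟩)/√2, so ⟨+y|ψ⟩ = (1 + i) / (√2·√14).
P = |1 + i|² / 28 = 2/28.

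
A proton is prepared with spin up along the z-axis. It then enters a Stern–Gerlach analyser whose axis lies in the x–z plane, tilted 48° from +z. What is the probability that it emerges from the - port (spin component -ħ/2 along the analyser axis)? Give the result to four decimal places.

0.1654

For spin-½, the probability of finding spin-up along an axis at angle θ to the initial spin direction is cos²(θ/2); spin-down is sin²(θ/2).
θ = 48°, so P = sin²(24°) ≈ 0.1654.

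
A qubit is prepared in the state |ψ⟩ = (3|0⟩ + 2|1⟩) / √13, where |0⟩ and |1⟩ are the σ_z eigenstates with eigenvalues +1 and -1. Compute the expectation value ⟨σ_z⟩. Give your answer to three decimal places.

0.385

⟨σ_z⟩ = |a|² - |b|² divided by |a|²+|b|², with a, b the |0⟩, |1⟩ amplitudes.
= (9 - 4)/13 = 5/13.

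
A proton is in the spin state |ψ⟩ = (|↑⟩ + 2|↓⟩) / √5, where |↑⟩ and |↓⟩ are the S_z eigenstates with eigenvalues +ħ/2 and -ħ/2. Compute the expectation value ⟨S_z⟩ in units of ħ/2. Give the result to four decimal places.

-0.6000

⟨σ_z⟩ = |a|² - |b|² divided by |a|²+|b|², with a, b the |↑⟩, |↓⟩ amplitudes.
= (1 - 4)/5 = -3/5.
⟨S_z⟩ = (ħ/2)·⟨σ_z⟩.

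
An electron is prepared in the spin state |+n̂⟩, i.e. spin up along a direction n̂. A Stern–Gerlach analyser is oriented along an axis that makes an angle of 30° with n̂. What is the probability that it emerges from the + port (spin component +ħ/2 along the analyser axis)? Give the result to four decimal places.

0.9330

For spin-½, the probability of finding spin-up along an axis at angle θ to the initial spin direction is cos²(θ/2); spin-down is sin²(θ/2).
θ = 30°, so P = cos²(15°) ≈ 0.9330.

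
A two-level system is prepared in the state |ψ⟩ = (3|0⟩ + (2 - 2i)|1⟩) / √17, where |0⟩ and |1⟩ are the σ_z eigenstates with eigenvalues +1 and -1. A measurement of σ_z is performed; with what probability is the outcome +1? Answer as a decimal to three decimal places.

The +1 outcome corresponds to |0⟩. Its amplitude in |ψ⟩ is 3/√17.
P = |3|² / 17 = 9/17.

0.529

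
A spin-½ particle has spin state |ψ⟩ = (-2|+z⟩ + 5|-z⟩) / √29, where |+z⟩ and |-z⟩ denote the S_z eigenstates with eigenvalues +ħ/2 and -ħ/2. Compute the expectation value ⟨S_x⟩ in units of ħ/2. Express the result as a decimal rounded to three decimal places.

⟨σ_x⟩ = 2 Re(a* b)/(|a|²+|b|²) with a = -2, b = 5.
a* b = -10, so ⟨σ_x⟩ = -20/29.
⟨S_x⟩ = (ħ/2)·⟨σ_x⟩.

-0.690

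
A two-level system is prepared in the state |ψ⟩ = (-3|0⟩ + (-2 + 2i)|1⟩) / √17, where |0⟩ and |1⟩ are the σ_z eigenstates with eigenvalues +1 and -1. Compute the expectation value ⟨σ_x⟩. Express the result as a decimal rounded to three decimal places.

0.706

⟨σ_x⟩ = 2 Re(a* b)/(|a|²+|b|²) with a = -3, b = (-2 + 2i).
a* b = (6 - 6i), so ⟨σ_x⟩ = 12/17.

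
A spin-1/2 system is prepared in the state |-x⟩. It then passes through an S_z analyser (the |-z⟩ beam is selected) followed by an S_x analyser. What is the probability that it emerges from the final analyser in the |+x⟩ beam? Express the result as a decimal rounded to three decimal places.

0.250

First analyser (S_z): from |-x⟩, P(|-z⟩) = 1/2.
After stage 1 the state is |-z⟩; P(|+x⟩) = |⟨+x|-z⟩|² = 1/2.
Joint probability = 1/2 × 1/2 = 0.250.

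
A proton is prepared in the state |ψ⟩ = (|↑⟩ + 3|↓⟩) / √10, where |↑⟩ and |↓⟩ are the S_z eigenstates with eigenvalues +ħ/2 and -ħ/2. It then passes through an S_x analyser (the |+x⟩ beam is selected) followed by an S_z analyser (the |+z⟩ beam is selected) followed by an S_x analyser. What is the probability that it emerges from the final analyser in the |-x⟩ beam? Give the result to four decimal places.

0.2000

First analyser (S_x): P(|+x⟩) = |⟨+x|ψ⟩|² = 16/20.
After stage 1 the state is |+x⟩; P(|+z⟩) = |⟨+z|+x⟩|² = 1/2.
After stage 2 the state is |+z⟩; P(|-x⟩) = |⟨-x|+z⟩|² = 1/2.
Joint probability = 16/20 × 1/2 × 1/2 = 0.2000.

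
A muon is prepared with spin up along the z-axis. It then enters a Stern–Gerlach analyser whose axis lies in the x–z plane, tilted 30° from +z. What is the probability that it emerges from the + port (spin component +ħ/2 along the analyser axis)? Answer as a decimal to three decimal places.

For spin-½, the probability of finding spin-up along an axis at angle θ to the initial spin direction is cos²(θ/2); spin-down is sin²(θ/2).
θ = 30°, so P = cos²(15°) ≈ 0.933.

0.933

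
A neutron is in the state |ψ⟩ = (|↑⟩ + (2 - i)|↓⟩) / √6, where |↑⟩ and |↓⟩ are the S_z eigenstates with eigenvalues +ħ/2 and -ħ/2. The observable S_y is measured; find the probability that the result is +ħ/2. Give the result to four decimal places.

0.3333

|+y⟩ = (|↑⟩ + i|↓⟩)/√2, so ⟨+y|ψ⟩ = (-2i) / (√2·√6).
P = |-2i|² / 12 = 4/12.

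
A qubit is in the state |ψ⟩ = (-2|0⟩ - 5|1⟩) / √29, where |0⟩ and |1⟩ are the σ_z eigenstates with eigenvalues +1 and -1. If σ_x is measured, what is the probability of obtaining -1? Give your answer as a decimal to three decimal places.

|-x⟩ = (|0⟩ - |1⟩)/√2, so ⟨-x|ψ⟩ = (3) / (√2·√29).
P = |3|² / 58 = 9/58.

0.155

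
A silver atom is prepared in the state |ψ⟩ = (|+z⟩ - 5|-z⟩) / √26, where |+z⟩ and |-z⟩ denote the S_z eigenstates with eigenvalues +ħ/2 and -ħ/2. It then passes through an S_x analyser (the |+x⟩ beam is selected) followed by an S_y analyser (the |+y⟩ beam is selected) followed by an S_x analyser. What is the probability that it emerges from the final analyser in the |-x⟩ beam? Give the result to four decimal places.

0.0769

First analyser (S_x): P(|+x⟩) = |⟨+x|ψ⟩|² = 16/52.
After stage 1 the state is |+x⟩; P(|+y⟩) = |⟨+y|+x⟩|² = 1/2.
After stage 2 the state is |+y⟩; P(|-x⟩) = |⟨-x|+y⟩|² = 1/2.
Joint probability = 16/52 × 1/2 × 1/2 = 0.0769.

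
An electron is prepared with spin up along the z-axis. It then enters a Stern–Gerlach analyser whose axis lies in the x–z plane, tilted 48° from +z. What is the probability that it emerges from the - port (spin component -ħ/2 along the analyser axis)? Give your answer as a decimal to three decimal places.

0.165

For spin-½, the probability of finding spin-up along an axis at angle θ to the initial spin direction is cos²(θ/2); spin-down is sin²(θ/2).
θ = 48°, so P = sin²(24°) ≈ 0.165.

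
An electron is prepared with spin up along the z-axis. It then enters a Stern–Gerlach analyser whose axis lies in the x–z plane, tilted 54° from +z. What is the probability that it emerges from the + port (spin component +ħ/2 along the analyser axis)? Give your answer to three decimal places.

0.794

For spin-½, the probability of finding spin-up along an axis at angle θ to the initial spin direction is cos²(θ/2); spin-down is sin²(θ/2).
θ = 54°, so P = cos²(27°) ≈ 0.794.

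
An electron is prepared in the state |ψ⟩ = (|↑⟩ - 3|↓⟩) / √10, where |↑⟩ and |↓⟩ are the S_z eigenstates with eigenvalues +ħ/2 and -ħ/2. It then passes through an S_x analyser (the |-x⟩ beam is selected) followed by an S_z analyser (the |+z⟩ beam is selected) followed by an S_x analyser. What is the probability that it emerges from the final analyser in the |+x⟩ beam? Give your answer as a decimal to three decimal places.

First analyser (S_x): P(|-x⟩) = |⟨-x|ψ⟩|² = 16/20.
After stage 1 the state is |-x⟩; P(|+z⟩) = |⟨+z|-x⟩|² = 1/2.
After stage 2 the state is |+z⟩; P(|+x⟩) = |⟨+x|+z⟩|² = 1/2.
Joint probability = 16/20 × 1/2 × 1/2 = 0.200.

0.200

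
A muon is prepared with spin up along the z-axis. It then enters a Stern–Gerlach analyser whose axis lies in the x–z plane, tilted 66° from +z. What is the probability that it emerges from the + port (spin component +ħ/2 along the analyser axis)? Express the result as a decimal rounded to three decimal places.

For spin-½, the probability of finding spin-up along an axis at angle θ to the initial spin direction is cos²(θ/2); spin-down is sin²(θ/2).
θ = 66°, so P = cos²(33°) ≈ 0.703.

0.703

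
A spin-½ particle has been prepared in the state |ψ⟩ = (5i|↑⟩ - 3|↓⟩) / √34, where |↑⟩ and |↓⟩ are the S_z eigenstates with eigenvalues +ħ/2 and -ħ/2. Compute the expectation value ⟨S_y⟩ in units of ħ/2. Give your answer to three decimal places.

0.882

⟨σ_y⟩ = 2 Im(a* b)/(|a|²+|b|²) with a = 5i, b = -3.
a* b = 15i, so ⟨σ_y⟩ = 30/34.
⟨S_y⟩ = (ħ/2)·⟨σ_y⟩.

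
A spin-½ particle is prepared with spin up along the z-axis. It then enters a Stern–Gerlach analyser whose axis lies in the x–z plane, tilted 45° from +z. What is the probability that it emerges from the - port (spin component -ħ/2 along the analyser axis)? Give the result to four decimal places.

For spin-½, the probability of finding spin-up along an axis at angle θ to the initial spin direction is cos²(θ/2); spin-down is sin²(θ/2).
θ = 45°, so P = sin²(22.5°) ≈ 0.1464.

0.1464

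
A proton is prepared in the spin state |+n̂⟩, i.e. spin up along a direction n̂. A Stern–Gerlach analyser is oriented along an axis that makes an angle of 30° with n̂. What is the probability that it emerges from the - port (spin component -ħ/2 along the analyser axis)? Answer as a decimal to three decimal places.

0.067

For spin-½, the probability of finding spin-up along an axis at angle θ to the initial spin direction is cos²(θ/2); spin-down is sin²(θ/2).
θ = 30°, so P = sin²(15°) ≈ 0.067.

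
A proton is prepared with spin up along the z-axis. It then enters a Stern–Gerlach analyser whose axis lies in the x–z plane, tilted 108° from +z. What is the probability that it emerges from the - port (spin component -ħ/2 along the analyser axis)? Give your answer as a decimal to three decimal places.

For spin-½, the probability of finding spin-up along an axis at angle θ to the initial spin direction is cos²(θ/2); spin-down is sin²(θ/2).
θ = 108°, so P = sin²(54°) ≈ 0.655.

0.655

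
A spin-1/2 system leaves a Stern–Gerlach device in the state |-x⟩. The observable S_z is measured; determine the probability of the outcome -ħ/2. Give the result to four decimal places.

0.5000

In the S_z basis, |-x⟩ = (|↑⟩ - |↓⟩)/√2 and |-z⟩ = |↓⟩.
|⟨-z|-x⟩|² = 1/2.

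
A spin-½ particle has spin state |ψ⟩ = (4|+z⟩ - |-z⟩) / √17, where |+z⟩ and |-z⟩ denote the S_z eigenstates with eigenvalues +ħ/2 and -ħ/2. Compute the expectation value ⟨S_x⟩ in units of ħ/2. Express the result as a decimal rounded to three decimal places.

-0.471

⟨σ_x⟩ = 2 Re(a* b)/(|a|²+|b|²) with a = 4, b = -1.
a* b = -4, so ⟨σ_x⟩ = -8/17.
⟨S_x⟩ = (ħ/2)·⟨σ_x⟩.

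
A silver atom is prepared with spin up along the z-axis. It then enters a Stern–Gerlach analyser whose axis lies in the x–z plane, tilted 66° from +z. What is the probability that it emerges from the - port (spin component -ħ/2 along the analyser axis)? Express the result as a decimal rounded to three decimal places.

For spin-½, the probability of finding spin-up along an axis at angle θ to the initial spin direction is cos²(θ/2); spin-down is sin²(θ/2).
θ = 66°, so P = sin²(33°) ≈ 0.297.

0.297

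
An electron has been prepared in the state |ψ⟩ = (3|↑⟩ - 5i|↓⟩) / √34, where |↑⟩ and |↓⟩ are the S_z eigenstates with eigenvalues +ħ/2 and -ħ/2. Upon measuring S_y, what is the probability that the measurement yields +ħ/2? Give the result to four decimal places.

0.0588

|+y⟩ = (|↑⟩ + i|↓⟩)/√2, so ⟨+y|ψ⟩ = (-2) / (√2·√34).
P = |-2|² / 68 = 4/68.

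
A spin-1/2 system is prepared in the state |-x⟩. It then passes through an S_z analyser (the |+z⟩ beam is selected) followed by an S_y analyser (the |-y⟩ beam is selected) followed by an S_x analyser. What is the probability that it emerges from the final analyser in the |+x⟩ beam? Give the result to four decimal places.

0.1250

First analyser (S_z): from |-x⟩, P(|+z⟩) = 1/2.
After stage 1 the state is |+z⟩; P(|-y⟩) = |⟨-y|+z⟩|² = 1/2.
After stage 2 the state is |-y⟩; P(|+x⟩) = |⟨+x|-y⟩|² = 1/2.
Joint probability = 1/2 × 1/2 × 1/2 = 0.1250.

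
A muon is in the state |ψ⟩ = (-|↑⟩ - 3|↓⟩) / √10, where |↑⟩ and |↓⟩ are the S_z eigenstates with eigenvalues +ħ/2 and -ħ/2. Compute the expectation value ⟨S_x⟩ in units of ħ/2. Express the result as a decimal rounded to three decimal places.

⟨σ_x⟩ = 2 Re(a* b)/(|a|²+|b|²) with a = -1, b = -3.
a* b = 3, so ⟨σ_x⟩ = 6/10.
⟨S_x⟩ = (ħ/2)·⟨σ_x⟩.

0.600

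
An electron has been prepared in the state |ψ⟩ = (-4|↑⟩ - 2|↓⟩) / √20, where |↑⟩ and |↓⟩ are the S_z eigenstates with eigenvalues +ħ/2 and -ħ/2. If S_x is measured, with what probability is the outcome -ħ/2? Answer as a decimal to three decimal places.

0.100

|-x⟩ = (|↑⟩ - |↓⟩)/√2, so ⟨-x|ψ⟩ = (-2) / (√2·√20).
P = |-2|² / 40 = 4/40.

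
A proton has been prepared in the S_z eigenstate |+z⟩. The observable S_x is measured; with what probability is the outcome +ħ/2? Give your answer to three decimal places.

0.500

In the S_z basis, |+z⟩ = |+z⟩ and |+x⟩ = (|+z⟩ + |-z⟩)/√2.
|⟨+x|+z⟩|² = 1/2.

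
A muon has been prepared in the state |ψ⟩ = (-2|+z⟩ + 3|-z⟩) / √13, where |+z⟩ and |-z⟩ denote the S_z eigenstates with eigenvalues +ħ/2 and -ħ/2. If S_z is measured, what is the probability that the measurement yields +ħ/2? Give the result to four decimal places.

The +ħ/2 outcome corresponds to |+z⟩. Its amplitude in |ψ⟩ is -2/√13.
P = |-2|² / 13 = 4/13.

0.3077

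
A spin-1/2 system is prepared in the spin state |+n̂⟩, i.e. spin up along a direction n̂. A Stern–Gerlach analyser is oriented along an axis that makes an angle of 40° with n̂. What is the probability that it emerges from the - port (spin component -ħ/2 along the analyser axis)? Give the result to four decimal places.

0.1170

For spin-½, the probability of finding spin-up along an axis at angle θ to the initial spin direction is cos²(θ/2); spin-down is sin²(θ/2).
θ = 40°, so P = sin²(20°) ≈ 0.1170.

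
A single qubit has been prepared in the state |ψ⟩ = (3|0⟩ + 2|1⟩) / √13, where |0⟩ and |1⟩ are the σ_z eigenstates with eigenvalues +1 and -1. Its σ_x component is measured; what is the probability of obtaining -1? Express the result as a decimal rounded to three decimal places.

|-x⟩ = (|0⟩ - |1⟩)/√2, so ⟨-x|ψ⟩ = (1) / (√2·√13).
P = |1|² / 26 = 1/26.

0.038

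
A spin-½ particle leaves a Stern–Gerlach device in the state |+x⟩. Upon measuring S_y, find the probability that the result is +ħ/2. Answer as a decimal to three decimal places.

In the S_z basis, |+x⟩ = (|↑⟩ + |↓⟩)/√2 and |+y⟩ = (|↑⟩ + i|↓⟩)/√2.
|⟨+y|+x⟩|² = 1/2.

0.500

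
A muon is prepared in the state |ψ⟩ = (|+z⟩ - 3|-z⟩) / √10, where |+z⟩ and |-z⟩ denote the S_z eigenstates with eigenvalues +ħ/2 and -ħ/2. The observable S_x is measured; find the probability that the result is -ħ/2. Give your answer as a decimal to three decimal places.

|-x⟩ = (|+z⟩ - |-z⟩)/√2, so ⟨-x|ψ⟩ = (4) / (√2·√10).
P = |4|² / 20 = 16/20.

0.800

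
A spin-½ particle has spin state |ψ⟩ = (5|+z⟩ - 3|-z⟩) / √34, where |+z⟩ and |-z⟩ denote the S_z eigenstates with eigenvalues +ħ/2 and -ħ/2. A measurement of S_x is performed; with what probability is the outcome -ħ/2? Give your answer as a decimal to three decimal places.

|-x⟩ = (|+z⟩ - |-z⟩)/√2, so ⟨-x|ψ⟩ = (8) / (√2·√34).
P = |8|² / 68 = 64/68.

0.941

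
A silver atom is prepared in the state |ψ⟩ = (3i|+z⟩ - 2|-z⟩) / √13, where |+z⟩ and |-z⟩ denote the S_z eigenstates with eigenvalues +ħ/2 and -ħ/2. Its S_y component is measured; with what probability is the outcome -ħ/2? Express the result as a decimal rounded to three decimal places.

|-y⟩ = (|+z⟩ - i|-z⟩)/√2, so ⟨-y|ψ⟩ = (i) / (√2·√13).
P = |i|² / 26 = 1/26.

0.038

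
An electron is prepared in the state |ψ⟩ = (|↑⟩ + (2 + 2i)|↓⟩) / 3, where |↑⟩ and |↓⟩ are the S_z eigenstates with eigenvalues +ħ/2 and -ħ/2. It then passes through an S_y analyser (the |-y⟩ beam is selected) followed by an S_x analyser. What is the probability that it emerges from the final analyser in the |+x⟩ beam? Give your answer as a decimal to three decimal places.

First analyser (S_y): P(|-y⟩) = |⟨-y|ψ⟩|² = 5/18.
After stage 1 the state is |-y⟩; P(|+x⟩) = |⟨+x|-y⟩|² = 1/2.
Joint probability = 5/18 × 1/2 = 0.139.

0.139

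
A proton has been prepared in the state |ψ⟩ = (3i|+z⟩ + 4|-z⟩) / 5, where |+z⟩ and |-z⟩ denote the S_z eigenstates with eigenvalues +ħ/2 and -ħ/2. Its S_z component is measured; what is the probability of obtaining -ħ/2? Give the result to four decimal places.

The -ħ/2 outcome corresponds to |-z⟩. Its amplitude in |ψ⟩ is 4/5.
P = |4|² / 25 = 16/25.

0.6400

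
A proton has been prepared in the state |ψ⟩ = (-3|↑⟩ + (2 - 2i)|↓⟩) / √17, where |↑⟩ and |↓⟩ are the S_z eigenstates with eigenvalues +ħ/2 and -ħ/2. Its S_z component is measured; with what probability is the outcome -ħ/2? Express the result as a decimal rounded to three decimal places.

0.471

The -ħ/2 outcome corresponds to |↓⟩. Its amplitude in |ψ⟩ is (2 - 2i)/√17.
P = |2 - 2i|² / 17 = 8/17.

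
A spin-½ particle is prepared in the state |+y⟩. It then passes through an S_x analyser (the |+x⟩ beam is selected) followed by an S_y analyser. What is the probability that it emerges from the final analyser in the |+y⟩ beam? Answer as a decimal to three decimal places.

0.250

First analyser (S_x): from |+y⟩, P(|+x⟩) = 1/2.
After stage 1 the state is |+x⟩; P(|+y⟩) = |⟨+y|+x⟩|² = 1/2.
Joint probability = 1/2 × 1/2 = 0.250.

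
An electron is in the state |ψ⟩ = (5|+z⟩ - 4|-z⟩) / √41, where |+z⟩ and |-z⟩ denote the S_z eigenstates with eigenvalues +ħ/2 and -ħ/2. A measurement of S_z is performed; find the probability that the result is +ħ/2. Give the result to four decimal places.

0.6098

The +ħ/2 outcome corresponds to |+z⟩. Its amplitude in |ψ⟩ is 5/√41.
P = |5|² / 41 = 25/41.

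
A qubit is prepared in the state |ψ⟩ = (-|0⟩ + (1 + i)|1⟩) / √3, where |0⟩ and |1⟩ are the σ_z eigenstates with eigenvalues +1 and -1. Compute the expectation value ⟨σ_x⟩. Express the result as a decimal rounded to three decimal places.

-0.667

⟨σ_x⟩ = 2 Re(a* b)/(|a|²+|b|²) with a = -1, b = (1 + i).
a* b = (-1 - i), so ⟨σ_x⟩ = -2/3.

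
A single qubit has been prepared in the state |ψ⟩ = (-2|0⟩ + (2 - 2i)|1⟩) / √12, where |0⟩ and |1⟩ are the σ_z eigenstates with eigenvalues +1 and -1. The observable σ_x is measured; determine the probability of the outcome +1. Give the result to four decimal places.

0.1667

|+x⟩ = (|0⟩ + |1⟩)/√2, so ⟨+x|ψ⟩ = (-2i) / (√2·√12).
P = |-2i|² / 24 = 4/24.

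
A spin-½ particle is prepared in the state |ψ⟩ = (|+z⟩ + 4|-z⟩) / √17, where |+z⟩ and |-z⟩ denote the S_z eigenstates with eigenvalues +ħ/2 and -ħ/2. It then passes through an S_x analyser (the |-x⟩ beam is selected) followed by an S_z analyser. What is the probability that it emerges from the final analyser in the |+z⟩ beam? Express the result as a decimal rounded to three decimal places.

0.132

First analyser (S_x): P(|-x⟩) = |⟨-x|ψ⟩|² = 9/34.
After stage 1 the state is |-x⟩; P(|+z⟩) = |⟨+z|-x⟩|² = 1/2.
Joint probability = 9/34 × 1/2 = 0.132.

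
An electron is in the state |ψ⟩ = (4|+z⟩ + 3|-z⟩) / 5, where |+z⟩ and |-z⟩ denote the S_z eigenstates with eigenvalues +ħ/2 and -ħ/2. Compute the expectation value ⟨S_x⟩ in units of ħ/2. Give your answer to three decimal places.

⟨σ_x⟩ = 2 Re(a* b)/(|a|²+|b|²) with a = 4, b = 3.
a* b = 12, so ⟨σ_x⟩ = 24/25.
⟨S_x⟩ = (ħ/2)·⟨σ_x⟩.

0.960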